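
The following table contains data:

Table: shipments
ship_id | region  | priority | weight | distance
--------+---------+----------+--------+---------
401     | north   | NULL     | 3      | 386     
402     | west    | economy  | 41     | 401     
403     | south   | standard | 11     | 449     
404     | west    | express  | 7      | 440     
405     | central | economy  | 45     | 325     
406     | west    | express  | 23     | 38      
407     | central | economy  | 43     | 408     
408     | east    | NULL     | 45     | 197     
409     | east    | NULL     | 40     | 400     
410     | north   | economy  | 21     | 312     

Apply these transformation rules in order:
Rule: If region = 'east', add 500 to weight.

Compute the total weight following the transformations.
1279

Step 1: Count records where region = 'east': 2
Step 2: Total bonus added: 2 × 500 = 1000
Step 3: Original sum of weight: 279
Step 4: Final sum = 279 + 1000 = 1279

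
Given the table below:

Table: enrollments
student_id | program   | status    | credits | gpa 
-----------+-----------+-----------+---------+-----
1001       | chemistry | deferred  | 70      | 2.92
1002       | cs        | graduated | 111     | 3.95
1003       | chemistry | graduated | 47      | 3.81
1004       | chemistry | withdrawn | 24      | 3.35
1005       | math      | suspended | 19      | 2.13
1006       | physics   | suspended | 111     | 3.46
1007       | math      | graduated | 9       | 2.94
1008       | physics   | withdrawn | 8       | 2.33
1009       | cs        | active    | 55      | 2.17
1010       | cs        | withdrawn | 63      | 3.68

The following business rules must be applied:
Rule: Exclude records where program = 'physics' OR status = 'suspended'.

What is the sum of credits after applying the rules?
379

Step 1: Find records where program = 'physics' OR status = 'suspended'
Step 2: 3 records match, summing to 138
Step 3: Original sum: 517
Step 4: Remaining sum = 517 - 138 = 379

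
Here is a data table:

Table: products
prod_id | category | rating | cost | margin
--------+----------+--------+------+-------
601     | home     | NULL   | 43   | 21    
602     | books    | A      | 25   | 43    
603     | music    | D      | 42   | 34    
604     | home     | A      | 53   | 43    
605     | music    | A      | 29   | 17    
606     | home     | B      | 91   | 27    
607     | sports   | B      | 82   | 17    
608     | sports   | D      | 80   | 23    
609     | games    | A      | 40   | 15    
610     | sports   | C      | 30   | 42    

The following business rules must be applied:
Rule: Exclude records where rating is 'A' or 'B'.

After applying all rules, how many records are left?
4

Step 1: Count records to exclude
  - 4 (A) + 2 (B) = 6 records
Step 2: Total records: 10
Step 3: Remaining = 10 - 6 = 4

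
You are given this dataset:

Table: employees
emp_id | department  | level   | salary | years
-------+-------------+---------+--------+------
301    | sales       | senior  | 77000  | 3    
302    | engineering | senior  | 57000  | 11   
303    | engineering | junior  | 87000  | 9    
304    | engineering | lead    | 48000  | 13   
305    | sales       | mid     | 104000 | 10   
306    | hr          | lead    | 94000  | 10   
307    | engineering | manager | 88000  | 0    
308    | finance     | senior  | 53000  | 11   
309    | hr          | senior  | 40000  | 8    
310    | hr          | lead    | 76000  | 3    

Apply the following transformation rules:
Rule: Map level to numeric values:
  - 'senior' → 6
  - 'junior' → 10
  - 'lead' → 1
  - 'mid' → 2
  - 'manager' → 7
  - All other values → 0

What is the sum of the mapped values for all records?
46

Step 1: Apply mapping to each record
Step 2: Count by status:
  'senior': 4 records × 6 = 24
  'junior': 1 records × 10 = 10
  'lead': 3 records × 1 = 3
  'mid': 1 records × 2 = 2
  'manager': 1 records × 7 = 7
Step 3: Sum all mapped values = 46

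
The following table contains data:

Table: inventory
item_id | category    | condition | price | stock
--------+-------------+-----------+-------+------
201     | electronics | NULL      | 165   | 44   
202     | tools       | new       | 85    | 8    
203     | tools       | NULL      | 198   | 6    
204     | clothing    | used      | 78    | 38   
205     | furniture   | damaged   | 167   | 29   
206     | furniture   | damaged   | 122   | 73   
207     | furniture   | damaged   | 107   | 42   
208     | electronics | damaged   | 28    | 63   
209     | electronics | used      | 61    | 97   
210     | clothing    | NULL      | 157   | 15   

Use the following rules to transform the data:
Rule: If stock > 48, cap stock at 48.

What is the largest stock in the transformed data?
48

Step 1: Original maximum stock = 97
Step 2: Apply cap at 48
Step 3: 3 records had stock > 48 and were capped
Step 4: Maximum after transformation = 48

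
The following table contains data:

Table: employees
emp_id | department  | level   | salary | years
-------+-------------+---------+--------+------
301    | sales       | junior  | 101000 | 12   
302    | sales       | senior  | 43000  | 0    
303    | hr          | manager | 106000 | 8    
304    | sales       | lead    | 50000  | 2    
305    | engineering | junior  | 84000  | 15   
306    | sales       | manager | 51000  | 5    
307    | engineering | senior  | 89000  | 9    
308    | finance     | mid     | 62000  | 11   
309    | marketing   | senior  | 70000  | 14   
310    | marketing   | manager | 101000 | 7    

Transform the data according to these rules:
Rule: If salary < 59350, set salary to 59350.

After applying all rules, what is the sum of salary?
791050

Step 1: 3 records have salary < 59350
Step 2: These records originally summed to 144000
Step 3: After setting to minimum: 3 × 59350 = 178050
Step 4: Unaffected records sum: 613000
Step 5: Final sum = 178050 + 613000 = 791050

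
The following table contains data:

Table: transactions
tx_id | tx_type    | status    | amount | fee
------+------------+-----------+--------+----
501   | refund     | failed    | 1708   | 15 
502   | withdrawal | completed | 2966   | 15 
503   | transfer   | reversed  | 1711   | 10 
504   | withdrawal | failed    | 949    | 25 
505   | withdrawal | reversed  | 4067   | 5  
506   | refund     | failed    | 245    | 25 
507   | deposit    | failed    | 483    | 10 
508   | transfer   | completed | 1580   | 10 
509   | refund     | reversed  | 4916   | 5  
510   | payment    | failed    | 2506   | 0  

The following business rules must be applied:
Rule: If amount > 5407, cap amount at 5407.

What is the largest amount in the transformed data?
4916

Step 1: Original maximum amount = 4916
Step 2: Check cap of 5407 against maximum
Step 3: No records exceed the cap (max 4916 <= cap 5407), so no capping applies
Step 4: Maximum after transformation = 4916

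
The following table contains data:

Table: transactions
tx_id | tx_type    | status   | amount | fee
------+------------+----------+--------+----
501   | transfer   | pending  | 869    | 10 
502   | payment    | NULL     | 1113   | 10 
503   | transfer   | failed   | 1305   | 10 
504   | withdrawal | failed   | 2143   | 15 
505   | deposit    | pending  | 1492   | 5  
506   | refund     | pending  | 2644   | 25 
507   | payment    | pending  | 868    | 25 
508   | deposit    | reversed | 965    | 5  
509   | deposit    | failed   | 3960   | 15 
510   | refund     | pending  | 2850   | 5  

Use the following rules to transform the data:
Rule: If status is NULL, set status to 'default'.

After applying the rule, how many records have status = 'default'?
1

Step 1: Count records where status IS NULL
Step 2: Found 1 records with NULL status
Step 3: These records will have status set to 'default'
Step 4: Records already having status = 'default': 0
Step 5: Answer: 1 + 0 = 1 records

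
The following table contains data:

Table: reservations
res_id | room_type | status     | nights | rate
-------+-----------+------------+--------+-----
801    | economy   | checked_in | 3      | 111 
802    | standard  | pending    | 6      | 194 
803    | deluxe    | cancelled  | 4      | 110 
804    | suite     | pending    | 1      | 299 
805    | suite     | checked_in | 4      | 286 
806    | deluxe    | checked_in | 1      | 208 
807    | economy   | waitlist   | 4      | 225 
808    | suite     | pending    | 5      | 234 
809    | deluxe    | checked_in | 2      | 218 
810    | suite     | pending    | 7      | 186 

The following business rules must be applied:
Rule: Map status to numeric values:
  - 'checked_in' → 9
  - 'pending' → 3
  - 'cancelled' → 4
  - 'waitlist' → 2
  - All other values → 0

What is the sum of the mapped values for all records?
54

Step 1: Apply mapping to each record
Step 2: Count by status:
  'checked_in': 4 records × 9 = 36
  'pending': 4 records × 3 = 12
  'cancelled': 1 records × 4 = 4
  'waitlist': 1 records × 2 = 2
Step 3: Sum all mapped values = 54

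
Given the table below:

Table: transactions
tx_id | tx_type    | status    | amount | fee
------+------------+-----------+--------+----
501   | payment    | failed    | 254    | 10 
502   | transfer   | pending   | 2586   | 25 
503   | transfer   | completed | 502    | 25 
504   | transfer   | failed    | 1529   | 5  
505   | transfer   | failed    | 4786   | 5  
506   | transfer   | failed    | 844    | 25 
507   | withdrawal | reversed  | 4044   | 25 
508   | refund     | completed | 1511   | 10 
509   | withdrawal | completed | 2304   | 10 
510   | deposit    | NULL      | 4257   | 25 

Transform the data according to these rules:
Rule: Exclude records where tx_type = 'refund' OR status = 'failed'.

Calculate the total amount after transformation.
13693

Step 1: Find records where tx_type = 'refund' OR status = 'failed'
Step 2: 5 records match, summing to 8924
Step 3: Original sum: 22617
Step 4: Remaining sum = 22617 - 8924 = 13693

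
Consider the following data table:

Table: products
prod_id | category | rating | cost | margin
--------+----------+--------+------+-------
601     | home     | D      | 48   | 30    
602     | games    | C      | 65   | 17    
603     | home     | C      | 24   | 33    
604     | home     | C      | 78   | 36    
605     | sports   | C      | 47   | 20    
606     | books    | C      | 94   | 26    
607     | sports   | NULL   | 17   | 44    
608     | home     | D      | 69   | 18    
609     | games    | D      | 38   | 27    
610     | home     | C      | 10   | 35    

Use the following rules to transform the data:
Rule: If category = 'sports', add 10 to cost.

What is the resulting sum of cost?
510

Step 1: Count records where category = 'sports': 2
Step 2: Total bonus added: 2 × 10 = 20
Step 3: Original sum of cost: 490
Step 4: Final sum = 490 + 20 = 510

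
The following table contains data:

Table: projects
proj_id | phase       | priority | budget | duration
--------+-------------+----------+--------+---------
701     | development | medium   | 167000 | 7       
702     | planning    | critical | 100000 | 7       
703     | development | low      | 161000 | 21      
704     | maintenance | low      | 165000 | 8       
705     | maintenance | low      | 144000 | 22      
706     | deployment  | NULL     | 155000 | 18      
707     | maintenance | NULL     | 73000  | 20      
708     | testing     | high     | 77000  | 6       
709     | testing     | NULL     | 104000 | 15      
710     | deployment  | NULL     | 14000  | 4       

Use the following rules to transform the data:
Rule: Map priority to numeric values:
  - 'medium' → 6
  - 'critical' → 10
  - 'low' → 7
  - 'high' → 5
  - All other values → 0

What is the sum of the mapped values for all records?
42

Step 1: Apply mapping to each record
Step 2: Count by status:
  'medium': 1 records × 6 = 6
  'critical': 1 records × 10 = 10
  'low': 3 records × 7 = 21
  'high': 1 records × 5 = 5
Step 3: Sum all mapped values = 42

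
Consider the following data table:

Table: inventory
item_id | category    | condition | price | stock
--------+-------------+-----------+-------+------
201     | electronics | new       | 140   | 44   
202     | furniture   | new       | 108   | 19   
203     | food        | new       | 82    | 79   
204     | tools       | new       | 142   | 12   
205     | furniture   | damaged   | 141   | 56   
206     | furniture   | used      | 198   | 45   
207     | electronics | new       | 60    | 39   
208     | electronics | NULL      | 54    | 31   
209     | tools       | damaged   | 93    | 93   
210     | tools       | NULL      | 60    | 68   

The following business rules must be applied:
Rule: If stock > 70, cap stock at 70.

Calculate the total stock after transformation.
454

Step 1: 2 records have stock > 70
Step 2: These records originally summed to 172
Step 3: After capping: 2 × 70 = 140
Step 4: Unaffected records sum: 314
Step 5: Final sum = 140 + 314 = 454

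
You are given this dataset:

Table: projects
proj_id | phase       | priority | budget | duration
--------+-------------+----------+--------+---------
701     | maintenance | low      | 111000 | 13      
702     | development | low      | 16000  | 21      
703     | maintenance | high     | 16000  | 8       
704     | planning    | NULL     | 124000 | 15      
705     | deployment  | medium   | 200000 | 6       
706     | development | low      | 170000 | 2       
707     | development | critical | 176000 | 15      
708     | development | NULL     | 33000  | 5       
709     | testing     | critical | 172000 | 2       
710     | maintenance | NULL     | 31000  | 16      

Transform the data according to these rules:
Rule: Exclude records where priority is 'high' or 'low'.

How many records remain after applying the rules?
6

Step 1: Count records to exclude
  - 1 (high) + 3 (low) = 4 records
Step 2: Total records: 10
Step 3: Remaining = 10 - 4 = 6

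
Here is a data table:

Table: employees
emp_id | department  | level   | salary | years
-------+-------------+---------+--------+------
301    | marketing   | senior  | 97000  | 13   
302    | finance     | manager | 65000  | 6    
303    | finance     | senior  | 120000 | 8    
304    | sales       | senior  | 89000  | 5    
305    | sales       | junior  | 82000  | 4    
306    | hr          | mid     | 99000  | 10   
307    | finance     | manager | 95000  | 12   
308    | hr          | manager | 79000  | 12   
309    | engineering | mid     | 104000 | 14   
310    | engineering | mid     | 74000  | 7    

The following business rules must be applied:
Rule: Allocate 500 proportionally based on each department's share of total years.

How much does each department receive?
engineering: 115.38, finance: 142.86, hr: 120.88, marketing: 71.43, sales: 49.45

Step 1: Calculate total years = 91
Step 2: Calculate each department's proportion:
  engineering: 21/91 = 23.08% → 115.38
  finance: 26/91 = 28.57% → 142.86
  hr: 22/91 = 24.18% → 120.88
  marketing: 13/91 = 14.29% → 71.43
  sales: 9/91 = 9.89% → 49.45
Step 3: Verify: sum of allocations ≈ 500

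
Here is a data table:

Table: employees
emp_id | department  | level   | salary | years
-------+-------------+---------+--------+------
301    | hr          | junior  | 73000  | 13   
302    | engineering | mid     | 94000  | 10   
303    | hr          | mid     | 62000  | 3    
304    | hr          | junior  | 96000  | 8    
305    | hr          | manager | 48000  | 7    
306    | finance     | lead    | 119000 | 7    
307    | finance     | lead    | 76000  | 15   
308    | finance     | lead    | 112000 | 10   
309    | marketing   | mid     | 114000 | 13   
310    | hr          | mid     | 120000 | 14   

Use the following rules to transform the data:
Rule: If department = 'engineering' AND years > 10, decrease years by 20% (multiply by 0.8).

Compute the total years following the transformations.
100

Step 1: Find records where department = 'engineering' AND years > 10
Step 2: 0 records match, summing to 0
Step 3: After multiplier: 0 × 0.8 = 0.0
Step 4: Unaffected records sum: 100
Step 5: Final sum = 0.0 + 100 = 100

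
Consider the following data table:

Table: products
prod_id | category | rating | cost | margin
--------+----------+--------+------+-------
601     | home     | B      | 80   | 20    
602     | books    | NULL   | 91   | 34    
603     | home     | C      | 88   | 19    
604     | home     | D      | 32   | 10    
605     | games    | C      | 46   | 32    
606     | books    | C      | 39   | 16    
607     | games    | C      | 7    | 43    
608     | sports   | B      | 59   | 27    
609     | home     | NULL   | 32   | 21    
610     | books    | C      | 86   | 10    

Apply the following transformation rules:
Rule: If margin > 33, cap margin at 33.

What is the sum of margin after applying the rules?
221

Step 1: 2 records have margin > 33
Step 2: These records originally summed to 77
Step 3: After capping: 2 × 33 = 66
Step 4: Unaffected records sum: 155
Step 5: Final sum = 66 + 155 = 221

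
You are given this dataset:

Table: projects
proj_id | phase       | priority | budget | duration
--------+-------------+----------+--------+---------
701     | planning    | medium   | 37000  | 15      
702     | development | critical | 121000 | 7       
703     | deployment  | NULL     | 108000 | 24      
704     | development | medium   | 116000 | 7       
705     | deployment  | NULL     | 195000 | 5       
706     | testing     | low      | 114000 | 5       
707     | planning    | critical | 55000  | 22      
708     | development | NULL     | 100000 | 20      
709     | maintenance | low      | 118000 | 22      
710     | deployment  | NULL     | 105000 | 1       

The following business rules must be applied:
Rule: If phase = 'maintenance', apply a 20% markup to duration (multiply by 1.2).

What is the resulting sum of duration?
132.4

Step 1: Records with phase = 'maintenance' have total duration = 22
Step 2: Apply multiplier: 22 × 1.2 = 26.4
Step 3: Other records total: 106
Step 4: Final sum = 26.4 + 106 = 132.4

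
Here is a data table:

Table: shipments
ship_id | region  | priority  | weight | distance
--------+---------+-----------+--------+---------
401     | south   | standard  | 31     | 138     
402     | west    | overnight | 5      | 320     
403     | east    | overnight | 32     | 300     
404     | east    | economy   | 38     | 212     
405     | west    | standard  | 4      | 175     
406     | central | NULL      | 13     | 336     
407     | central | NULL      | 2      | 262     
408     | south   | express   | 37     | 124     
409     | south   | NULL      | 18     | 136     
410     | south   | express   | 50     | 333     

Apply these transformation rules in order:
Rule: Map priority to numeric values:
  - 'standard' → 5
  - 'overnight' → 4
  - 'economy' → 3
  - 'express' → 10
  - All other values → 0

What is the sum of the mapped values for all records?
41

Step 1: Apply mapping to each record
Step 2: Count by status:
  'standard': 2 records × 5 = 10
  'overnight': 2 records × 4 = 8
  'economy': 1 records × 3 = 3
  'express': 2 records × 10 = 20
Step 3: Sum all mapped values = 41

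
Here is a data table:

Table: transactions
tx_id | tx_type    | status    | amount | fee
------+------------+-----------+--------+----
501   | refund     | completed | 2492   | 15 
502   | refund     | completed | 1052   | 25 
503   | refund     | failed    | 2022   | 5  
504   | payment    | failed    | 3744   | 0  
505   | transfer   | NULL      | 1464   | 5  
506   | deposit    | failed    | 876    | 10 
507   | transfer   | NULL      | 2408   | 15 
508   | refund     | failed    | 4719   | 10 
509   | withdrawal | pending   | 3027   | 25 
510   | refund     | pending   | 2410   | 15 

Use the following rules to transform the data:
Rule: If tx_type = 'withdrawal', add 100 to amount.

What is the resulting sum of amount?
24314

Step 1: Count records where tx_type = 'withdrawal': 1
Step 2: Total bonus added: 1 × 100 = 100
Step 3: Original sum of amount: 24214
Step 4: Final sum = 24214 + 100 = 24314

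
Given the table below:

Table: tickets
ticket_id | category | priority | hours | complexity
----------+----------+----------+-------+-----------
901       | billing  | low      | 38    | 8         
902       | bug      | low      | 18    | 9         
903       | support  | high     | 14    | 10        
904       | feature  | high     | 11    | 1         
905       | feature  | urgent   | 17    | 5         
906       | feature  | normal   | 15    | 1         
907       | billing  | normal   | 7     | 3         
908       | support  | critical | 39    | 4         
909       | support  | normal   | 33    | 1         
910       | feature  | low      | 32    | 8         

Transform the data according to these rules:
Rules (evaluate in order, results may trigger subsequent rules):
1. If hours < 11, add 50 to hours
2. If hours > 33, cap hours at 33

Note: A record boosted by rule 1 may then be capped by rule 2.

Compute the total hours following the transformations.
239

Step 1: Apply rule 1 to records with hours < 11
  - 1 records get bonus of 50
  - Of these, 1 records then exceed 33 and get capped
Step 2: Apply rule 2 to records with hours > 33
  - 2 records (original) are capped
Step 3: Calculate final sum = 239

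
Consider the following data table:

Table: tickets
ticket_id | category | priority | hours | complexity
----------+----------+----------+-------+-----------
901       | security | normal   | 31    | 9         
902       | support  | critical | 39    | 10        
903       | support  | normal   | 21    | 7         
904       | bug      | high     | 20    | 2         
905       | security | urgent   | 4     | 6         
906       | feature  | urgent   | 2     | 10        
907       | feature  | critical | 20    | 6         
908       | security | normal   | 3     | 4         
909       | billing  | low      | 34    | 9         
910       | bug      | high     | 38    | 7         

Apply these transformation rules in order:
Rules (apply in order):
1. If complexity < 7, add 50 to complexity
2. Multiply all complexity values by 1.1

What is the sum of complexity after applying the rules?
297.0

Step 1: Apply Rule 1 - Add 50 to records with complexity < 7
  - 4 records affected: 18 + (4 × 50) = 218
  - Unaffected records: 52
  - Sum after Rule 1: 270
Step 2: Apply Rule 2 - Multiply all by 1.1
  - 270 × 1.1 = 297.0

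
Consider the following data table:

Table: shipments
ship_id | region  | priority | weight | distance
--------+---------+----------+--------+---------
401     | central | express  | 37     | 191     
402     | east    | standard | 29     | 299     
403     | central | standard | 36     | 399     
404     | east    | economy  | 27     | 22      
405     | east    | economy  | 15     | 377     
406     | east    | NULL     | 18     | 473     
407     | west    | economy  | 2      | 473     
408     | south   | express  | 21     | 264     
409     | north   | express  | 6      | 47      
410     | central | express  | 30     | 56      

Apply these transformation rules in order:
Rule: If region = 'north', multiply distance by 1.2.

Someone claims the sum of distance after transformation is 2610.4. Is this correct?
Yes, the result is correct.

Step 1: Calculate the correct sum after transformation
Step 2: Apply multiplier 1.2 to records where region = 'north'
Step 3: Correct result = 2610.4
Step 4: Claimed result = 2610.4
Step 5: 2610.4 = 2610.4 ✓
Conclusion: The claimed result is correct.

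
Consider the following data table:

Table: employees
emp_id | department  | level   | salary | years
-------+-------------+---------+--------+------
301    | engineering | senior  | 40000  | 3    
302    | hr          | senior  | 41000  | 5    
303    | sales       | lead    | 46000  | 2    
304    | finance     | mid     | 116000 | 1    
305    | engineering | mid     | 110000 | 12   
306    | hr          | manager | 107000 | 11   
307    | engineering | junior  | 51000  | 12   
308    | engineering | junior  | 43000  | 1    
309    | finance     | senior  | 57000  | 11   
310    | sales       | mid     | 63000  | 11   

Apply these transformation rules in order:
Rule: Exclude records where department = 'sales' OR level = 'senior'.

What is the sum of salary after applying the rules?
427000

Step 1: Find records where department = 'sales' OR level = 'senior'
Step 2: 5 records match, summing to 247000
Step 3: Original sum: 674000
Step 4: Remaining sum = 674000 - 247000 = 427000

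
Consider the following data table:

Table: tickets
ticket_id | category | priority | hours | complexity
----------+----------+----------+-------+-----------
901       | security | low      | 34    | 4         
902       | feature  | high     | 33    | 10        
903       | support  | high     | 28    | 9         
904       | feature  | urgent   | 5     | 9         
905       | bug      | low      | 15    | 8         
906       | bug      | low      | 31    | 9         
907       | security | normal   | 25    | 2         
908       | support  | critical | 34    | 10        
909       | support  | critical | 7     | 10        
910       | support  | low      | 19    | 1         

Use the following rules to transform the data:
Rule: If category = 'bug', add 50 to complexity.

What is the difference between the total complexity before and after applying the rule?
100

Step 1: Original sum of complexity = 72
Step 2: 2 records have category = 'bug'
Step 3: Each affected record changes by 50
Step 4: Total change = 2 × 50 = 100
Step 5: New sum = 72 + 100 = 172
Step 6: Difference = |172 - 72| = 100
        (Sum increased by 100)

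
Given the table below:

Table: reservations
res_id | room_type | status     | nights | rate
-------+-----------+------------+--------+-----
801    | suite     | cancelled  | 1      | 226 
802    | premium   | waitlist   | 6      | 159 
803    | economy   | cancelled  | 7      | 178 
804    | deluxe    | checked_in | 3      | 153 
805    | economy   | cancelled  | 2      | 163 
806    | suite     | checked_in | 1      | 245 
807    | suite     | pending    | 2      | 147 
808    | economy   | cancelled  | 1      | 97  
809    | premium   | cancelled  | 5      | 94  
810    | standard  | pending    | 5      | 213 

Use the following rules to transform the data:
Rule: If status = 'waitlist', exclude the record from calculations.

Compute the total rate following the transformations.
1516

Step 1: Identify records where status = 'waitlist'
Step 2: The excluded records sum to 159
Step 3: Original total rate = 1675
Step 4: Remaining total = 1675 - 159 = 1516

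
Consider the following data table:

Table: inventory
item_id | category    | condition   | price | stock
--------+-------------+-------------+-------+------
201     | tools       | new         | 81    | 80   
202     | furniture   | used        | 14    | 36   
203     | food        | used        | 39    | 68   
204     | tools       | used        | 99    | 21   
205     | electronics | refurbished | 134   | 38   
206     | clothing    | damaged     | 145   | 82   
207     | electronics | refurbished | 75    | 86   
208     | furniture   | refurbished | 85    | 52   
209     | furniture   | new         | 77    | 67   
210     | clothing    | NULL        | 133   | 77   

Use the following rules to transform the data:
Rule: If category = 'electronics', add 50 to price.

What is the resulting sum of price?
982

Step 1: Count records where category = 'electronics': 2
Step 2: Total bonus added: 2 × 50 = 100
Step 3: Original sum of price: 882
Step 4: Final sum = 882 + 100 = 982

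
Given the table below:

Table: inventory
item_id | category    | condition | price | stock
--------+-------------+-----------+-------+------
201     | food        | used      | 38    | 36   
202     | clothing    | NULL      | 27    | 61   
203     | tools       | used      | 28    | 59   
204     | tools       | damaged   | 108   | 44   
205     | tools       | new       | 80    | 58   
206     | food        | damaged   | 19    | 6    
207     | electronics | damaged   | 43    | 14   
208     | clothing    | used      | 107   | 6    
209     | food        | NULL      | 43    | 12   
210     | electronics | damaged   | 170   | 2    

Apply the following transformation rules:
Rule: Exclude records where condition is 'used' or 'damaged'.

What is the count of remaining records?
3

Step 1: Count records to exclude
  - 3 (used) + 4 (damaged) = 7 records
Step 2: Total records: 10
Step 3: Remaining = 10 - 7 = 3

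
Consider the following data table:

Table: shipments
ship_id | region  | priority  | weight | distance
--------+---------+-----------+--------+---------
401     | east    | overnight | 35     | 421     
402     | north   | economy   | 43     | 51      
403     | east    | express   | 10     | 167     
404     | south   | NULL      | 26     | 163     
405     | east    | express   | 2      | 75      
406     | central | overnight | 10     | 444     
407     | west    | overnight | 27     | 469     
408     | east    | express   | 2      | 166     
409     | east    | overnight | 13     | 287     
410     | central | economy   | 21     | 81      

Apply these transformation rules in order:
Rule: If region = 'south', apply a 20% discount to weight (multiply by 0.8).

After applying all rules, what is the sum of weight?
183.8

Step 1: Records with region = 'south' have total weight = 26
Step 2: Apply multiplier: 26 × 0.8 = 20.8
Step 3: Other records total: 163
Step 4: Final sum = 20.8 + 163 = 183.8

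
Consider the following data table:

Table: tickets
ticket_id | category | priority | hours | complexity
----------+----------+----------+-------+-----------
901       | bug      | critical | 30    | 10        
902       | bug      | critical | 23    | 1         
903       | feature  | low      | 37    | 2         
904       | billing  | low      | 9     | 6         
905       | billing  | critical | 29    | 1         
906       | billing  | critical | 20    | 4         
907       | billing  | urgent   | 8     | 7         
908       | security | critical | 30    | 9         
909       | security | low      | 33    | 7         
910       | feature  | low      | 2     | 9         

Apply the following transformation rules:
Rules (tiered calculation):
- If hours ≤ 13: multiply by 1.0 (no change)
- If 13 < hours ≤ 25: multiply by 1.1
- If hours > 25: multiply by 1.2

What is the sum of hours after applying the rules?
257.1

Step 1: Tier 1 (hours ≤ 13): 3 records, sum = 19 × 1.0 = 19.0
Step 2: Tier 2 (13 < hours ≤ 25): 2 records, sum = 43 × 1.1 = 47.3
Step 3: Tier 3 (hours > 25): 5 records, sum = 159 × 1.2 = 190.8
Step 4: Final sum = 19.0 + 47.3 + 190.8 = 257.1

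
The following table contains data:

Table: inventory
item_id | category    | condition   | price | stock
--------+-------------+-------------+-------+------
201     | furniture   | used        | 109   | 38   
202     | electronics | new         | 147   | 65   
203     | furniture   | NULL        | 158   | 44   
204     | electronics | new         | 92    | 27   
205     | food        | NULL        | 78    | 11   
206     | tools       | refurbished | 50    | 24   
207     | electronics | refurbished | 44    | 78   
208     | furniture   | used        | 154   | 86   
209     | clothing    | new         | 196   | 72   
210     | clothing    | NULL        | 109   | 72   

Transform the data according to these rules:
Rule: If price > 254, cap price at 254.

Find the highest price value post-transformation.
196

Step 1: Original maximum price = 196
Step 2: Check cap of 254 against maximum
Step 3: No records exceed the cap (max 196 <= cap 254), so no capping applies
Step 4: Maximum after transformation = 196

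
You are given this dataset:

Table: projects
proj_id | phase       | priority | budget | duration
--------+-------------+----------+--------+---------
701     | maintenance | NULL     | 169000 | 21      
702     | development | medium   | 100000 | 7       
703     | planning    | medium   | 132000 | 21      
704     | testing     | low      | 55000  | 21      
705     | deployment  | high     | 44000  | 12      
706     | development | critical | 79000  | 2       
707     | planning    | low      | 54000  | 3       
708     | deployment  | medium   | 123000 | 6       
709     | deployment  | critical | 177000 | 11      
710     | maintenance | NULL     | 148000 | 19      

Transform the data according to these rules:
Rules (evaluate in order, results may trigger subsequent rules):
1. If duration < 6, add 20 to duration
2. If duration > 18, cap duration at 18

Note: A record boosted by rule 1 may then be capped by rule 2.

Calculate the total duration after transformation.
144

Step 1: Apply rule 1 to records with duration < 6
  - 2 records get bonus of 20
  - Of these, 2 records then exceed 18 and get capped
Step 2: Apply rule 2 to records with duration > 18
  - 4 records (original) are capped
Step 3: Calculate final sum = 144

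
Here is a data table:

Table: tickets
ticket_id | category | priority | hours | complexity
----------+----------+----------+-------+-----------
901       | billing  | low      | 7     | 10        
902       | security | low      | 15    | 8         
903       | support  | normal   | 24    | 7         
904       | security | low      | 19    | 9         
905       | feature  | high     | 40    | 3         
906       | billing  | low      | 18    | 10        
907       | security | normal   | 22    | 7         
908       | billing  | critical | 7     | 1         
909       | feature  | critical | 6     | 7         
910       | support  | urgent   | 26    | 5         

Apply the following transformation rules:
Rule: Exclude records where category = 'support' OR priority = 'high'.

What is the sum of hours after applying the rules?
94

Step 1: Find records where category = 'support' OR priority = 'high'
Step 2: 3 records match, summing to 90
Step 3: Original sum: 184
Step 4: Remaining sum = 184 - 90 = 94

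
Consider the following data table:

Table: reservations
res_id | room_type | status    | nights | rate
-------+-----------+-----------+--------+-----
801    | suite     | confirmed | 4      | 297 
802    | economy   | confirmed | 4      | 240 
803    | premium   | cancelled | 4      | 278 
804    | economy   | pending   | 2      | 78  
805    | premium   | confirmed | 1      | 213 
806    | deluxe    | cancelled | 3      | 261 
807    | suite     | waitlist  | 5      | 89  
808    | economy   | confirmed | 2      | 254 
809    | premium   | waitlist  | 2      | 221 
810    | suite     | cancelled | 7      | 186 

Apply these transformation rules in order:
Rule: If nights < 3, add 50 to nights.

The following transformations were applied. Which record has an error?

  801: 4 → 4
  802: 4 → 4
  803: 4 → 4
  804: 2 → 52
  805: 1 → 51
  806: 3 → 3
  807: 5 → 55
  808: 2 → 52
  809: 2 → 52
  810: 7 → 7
Record 807 has an error. The correct transformed value should be 5, not 55.

Step 1: Check each record against the rule
Step 2: Record 807 has nights = 5
Step 3: Since 5 >= 3, the bonus should not have been applied
Step 4: Correct value = 5, but claimed value = 55
Conclusion: Record 807 has the error.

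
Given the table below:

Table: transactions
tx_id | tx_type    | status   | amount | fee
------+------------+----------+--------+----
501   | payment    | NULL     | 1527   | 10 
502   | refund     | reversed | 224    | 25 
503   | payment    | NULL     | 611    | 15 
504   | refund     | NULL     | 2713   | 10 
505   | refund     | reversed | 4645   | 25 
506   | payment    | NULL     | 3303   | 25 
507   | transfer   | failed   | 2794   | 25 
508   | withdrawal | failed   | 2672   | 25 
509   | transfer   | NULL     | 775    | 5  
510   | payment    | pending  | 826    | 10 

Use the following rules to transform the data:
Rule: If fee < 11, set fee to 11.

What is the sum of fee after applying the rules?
184

Step 1: 4 records have fee < 11
Step 2: These records originally summed to 35
Step 3: After setting to minimum: 4 × 11 = 44
Step 4: Unaffected records sum: 140
Step 5: Final sum = 44 + 140 = 184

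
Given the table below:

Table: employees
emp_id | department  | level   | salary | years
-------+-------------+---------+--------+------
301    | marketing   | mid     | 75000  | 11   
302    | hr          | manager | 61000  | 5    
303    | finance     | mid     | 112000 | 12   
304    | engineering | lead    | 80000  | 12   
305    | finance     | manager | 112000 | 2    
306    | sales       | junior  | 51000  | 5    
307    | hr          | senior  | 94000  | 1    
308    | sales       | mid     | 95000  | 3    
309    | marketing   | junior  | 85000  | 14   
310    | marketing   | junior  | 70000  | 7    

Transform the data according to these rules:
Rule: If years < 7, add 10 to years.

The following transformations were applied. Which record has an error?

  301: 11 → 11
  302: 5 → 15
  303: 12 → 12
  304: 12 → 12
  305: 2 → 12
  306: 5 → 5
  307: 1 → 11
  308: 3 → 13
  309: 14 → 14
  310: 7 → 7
Record 306 has an error. The correct transformed value should be 15, not 5.

Step 1: Check each record against the rule
Step 2: Record 306 has years = 5
Step 3: Since 5 < 7, the bonus should have been applied
Step 4: Correct value = 15, but claimed value = 5
Conclusion: Record 306 has the error.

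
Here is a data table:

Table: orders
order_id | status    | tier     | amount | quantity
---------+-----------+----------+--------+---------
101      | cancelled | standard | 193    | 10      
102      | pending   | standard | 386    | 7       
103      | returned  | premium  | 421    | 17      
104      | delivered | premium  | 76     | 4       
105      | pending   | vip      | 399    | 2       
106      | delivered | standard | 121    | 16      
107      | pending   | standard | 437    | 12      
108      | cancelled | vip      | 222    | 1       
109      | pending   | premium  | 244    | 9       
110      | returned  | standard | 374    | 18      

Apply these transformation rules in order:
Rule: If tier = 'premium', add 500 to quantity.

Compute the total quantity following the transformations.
1596

Step 1: Count records where tier = 'premium': 3
Step 2: Total bonus added: 3 × 500 = 1500
Step 3: Original sum of quantity: 96
Step 4: Final sum = 96 + 1500 = 1596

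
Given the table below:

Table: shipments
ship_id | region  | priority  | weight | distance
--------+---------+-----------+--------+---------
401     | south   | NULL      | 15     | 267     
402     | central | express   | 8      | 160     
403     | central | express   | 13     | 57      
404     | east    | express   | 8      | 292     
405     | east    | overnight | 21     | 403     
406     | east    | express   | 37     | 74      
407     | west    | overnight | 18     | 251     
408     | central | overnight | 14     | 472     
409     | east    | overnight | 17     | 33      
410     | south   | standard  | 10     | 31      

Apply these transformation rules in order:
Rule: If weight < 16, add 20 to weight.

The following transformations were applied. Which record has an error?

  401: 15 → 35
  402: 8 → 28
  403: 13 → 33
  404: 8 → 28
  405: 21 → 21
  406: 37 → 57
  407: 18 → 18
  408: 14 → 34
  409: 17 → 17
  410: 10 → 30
Record 406 has an error. The correct transformed value should be 37, not 57.

Step 1: Check each record against the rule
Step 2: Record 406 has weight = 37
Step 3: Since 37 >= 16, the bonus should not have been applied
Step 4: Correct value = 37, but claimed value = 57
Conclusion: Record 406 has the error.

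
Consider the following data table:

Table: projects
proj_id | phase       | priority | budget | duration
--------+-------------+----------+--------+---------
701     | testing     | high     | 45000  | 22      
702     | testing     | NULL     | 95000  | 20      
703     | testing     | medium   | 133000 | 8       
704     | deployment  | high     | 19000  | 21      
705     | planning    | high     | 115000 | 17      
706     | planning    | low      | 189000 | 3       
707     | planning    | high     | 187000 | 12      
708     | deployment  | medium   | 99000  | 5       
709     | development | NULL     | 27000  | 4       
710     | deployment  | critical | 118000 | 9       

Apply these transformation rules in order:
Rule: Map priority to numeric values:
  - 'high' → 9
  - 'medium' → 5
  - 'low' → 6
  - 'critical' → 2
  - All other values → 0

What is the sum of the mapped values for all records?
54

Step 1: Apply mapping to each record
Step 2: Count by status:
  'high': 4 records × 9 = 36
  'medium': 2 records × 5 = 10
  'low': 1 records × 6 = 6
  'critical': 1 records × 2 = 2
Step 3: Sum all mapped values = 54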